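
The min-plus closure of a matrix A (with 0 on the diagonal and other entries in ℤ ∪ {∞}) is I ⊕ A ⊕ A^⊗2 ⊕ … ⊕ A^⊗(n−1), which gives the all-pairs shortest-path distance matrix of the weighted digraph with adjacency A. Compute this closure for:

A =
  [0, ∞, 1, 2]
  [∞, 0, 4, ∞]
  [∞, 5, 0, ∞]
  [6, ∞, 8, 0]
Closure =
  [0, 6, 1, 2]
  [∞, 0, 4, ∞]
  [∞, 5, 0, ∞]
  [6, 12, 7, 0]

This is the Floyd-Warshall all-pairs shortest-path computation. For each intermediate vertex k = 0, 1, …, 3, update dist[i][j] ← min(dist[i][j], dist[i][k] + dist[k][j]). The final matrix gives, for each (i, j), the minimum total weight of any directed path from i to j (possibly empty when i = j).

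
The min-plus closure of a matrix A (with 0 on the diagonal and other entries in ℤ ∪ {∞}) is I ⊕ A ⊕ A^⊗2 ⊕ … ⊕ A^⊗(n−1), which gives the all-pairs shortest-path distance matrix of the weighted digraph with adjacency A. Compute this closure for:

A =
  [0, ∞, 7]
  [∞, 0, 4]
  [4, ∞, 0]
Closure =
  [0, ∞, 7]
  [8, 0, 4]
  [4, ∞, 0]

This is the Floyd-Warshall all-pairs shortest-path computation. For each intermediate vertex k = 0, 1, …, 2, update dist[i][j] ← min(dist[i][j], dist[i][k] + dist[k][j]). The final matrix gives, for each (i, j), the minimum total weight of any directed path from i to j (possibly empty when i = j).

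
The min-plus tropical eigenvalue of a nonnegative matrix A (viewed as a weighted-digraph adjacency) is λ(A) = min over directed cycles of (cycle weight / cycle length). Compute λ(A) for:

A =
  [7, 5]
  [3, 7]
λ(A) = 4

Enumerate directed cycles and compute their means (weight / length). Sample:
  cycle 0 → 0: weight = 7, length = 1, mean = 7/1 ≈ 7.000
  cycle 1 → 1: weight = 7, length = 1, mean = 7/1 ≈ 7.000
  cycle 0 → 1 → 0: weight = 8, length = 2, mean = 8/2 ≈ 4.000
  cycle 1 → 0 → 1: weight = 8, length = 2, mean = 8/2 ≈ 4.000
Minimum mean = 4.000, attained e.g. along the cycle 0 → 1 → 0 with weight 8 and length 2. So λ(A) = 8/2 = 4.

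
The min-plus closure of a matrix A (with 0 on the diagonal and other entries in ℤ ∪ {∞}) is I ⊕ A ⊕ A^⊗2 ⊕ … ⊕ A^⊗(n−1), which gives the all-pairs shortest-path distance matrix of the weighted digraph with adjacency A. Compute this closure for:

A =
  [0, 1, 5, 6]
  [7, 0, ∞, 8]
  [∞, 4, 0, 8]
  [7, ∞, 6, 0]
Closure =
  [0, 1, 5, 6]
  [7, 0, 12, 8]
  [11, 4, 0, 8]
  [7, 8, 6, 0]

This is the Floyd-Warshall all-pairs shortest-path computation. For each intermediate vertex k = 0, 1, …, 3, update dist[i][j] ← min(dist[i][j], dist[i][k] + dist[k][j]). The final matrix gives, for each (i, j), the minimum total weight of any directed path from i to j (possibly empty when i = j).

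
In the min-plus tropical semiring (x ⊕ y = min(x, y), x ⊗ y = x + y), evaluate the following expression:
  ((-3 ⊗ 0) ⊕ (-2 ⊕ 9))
((-3 ⊗ 0) ⊕ (-2 ⊕ 9)) = -3

Expand innermost to outermost. Recall ⊕ takes the minimum of its arguments and ⊗ takes their sum. Working out the expression ((-3 ⊗ 0) ⊕ (-2 ⊕ 9)) gives -3.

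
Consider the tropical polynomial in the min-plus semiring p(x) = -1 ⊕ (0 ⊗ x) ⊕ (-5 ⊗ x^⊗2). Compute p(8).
p(8) = -1

A tropical monomial a ⊗ x^⊗i evaluates to a + i · x. Evaluating each term at x = 8:
  Term 0 contributes -1 + 0 · 8 = -1
  Term 1 contributes 0 + 1 · 8 = 8
  Term 2 contributes -5 + 2 · 8 = 11
p(8) = ⊕ of these = min[-1, 8, 11] = -1.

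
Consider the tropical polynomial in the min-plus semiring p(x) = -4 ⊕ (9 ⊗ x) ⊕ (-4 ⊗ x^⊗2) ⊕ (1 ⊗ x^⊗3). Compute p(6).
p(6) = -4

A tropical monomial a ⊗ x^⊗i evaluates to a + i · x. Evaluating each term at x = 6:
  Term 0 contributes -4 + 0 · 6 = -4
  Term 1 contributes 9 + 1 · 6 = 15
  Term 2 contributes -4 + 2 · 6 = 8
  Term 3 contributes 1 + 3 · 6 = 19
p(6) = ⊕ of these = min[-4, 15, 8, 19] = -4.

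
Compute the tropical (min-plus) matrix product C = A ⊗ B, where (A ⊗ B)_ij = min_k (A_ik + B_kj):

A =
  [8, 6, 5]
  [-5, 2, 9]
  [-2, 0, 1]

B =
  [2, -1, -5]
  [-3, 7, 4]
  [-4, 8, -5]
A ⊗ B =
  [1, 7, 0]
  [-3, -6, -10]
  [-3, -3, -7]

Apply the min-plus product entry-by-entry:
  C[0][0] = min over k of (A[0][0] + B[0][0] = 8 + 2 = 10, A[0][1] + B[1][0] = 6 + -3 = 3, A[0][2] + B[2][0] = 5 + -4 = 1) = 1 (attained at k = 2)
  C[0][1] = min over k of (A[0][0] + B[0][1] = 8 + -1 = 7, A[0][1] + B[1][1] = 6 + 7 = 13, A[0][2] + B[2][1] = 5 + 8 = 13) = 7 (attained at k = 0)
  C[0][2] = min over k of (A[0][0] + B[0][2] = 8 + -5 = 3, A[0][1] + B[1][2] = 6 + 4 = 10, A[0][2] + B[2][2] = 5 + -5 = 0) = 0 (attained at k = 2)
  C[1][0] = min over k of (A[1][0] + B[0][0] = -5 + 2 = -3, A[1][1] + B[1][0] = 2 + -3 = -1, A[1][2] + B[2][0] = 9 + -4 = 5) = -3 (attained at k = 0)
  C[1][1] = min over k of (A[1][0] + B[0][1] = -5 + -1 = -6, A[1][1] + B[1][1] = 2 + 7 = 9, A[1][2] + B[2][1] = 9 + 8 = 17) = -6 (attained at k = 0)
  C[1][2] = min over k of (A[1][0] + B[0][2] = -5 + -5 = -10, A[1][1] + B[1][2] = 2 + 4 = 6, A[1][2] + B[2][2] = 9 + -5 = 4) = -10 (attained at k = 0)
  C[2][0] = min over k of (A[2][0] + B[0][0] = -2 + 2 = 0, A[2][1] + B[1][0] = 0 + -3 = -3, A[2][2] + B[2][0] = 1 + -4 = -3) = -3 (attained at k = 1)
  C[2][1] = min over k of (A[2][0] + B[0][1] = -2 + -1 = -3, A[2][1] + B[1][1] = 0 + 7 = 7, A[2][2] + B[2][1] = 1 + 8 = 9) = -3 (attained at k = 0)
  C[2][2] = min over k of (A[2][0] + B[0][2] = -2 + -5 = -7, A[2][1] + B[1][2] = 0 + 4 = 4, A[2][2] + B[2][2] = 1 + -5 = -4) = -7 (attained at k = 0)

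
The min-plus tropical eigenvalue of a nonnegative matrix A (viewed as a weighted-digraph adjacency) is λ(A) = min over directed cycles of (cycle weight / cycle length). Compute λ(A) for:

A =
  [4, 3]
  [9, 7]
λ(A) = 4

Enumerate directed cycles and compute their means (weight / length). Sample:
  cycle 0 → 0: weight = 4, length = 1, mean = 4/1 ≈ 4.000
  cycle 1 → 1: weight = 7, length = 1, mean = 7/1 ≈ 7.000
  cycle 0 → 1 → 0: weight = 12, length = 2, mean = 12/2 ≈ 6.000
  cycle 1 → 0 → 1: weight = 12, length = 2, mean = 12/2 ≈ 6.000
Minimum mean = 4.000, attained e.g. along the cycle 0 → 0 with weight 4 and length 1. So λ(A) = 4/1 = 4.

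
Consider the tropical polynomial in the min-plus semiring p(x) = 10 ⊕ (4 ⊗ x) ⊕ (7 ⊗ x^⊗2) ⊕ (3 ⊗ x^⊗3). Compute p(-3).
p(-3) = -6

A tropical monomial a ⊗ x^⊗i evaluates to a + i · x. Evaluating each term at x = -3:
  Term 0 contributes 10 + 0 · -3 = 10
  Term 1 contributes 4 + 1 · -3 = 1
  Term 2 contributes 7 + 2 · -3 = 1
  Term 3 contributes 3 + 3 · -3 = -6
p(-3) = ⊕ of these = min[10, 1, 1, -6] = -6.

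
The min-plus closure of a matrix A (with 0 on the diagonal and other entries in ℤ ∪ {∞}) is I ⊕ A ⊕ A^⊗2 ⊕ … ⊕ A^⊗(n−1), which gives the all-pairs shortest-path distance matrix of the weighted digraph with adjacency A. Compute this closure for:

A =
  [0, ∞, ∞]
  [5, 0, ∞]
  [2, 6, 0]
Closure =
  [0, ∞, ∞]
  [5, 0, ∞]
  [2, 6, 0]

This is the Floyd-Warshall all-pairs shortest-path computation. For each intermediate vertex k = 0, 1, …, 2, update dist[i][j] ← min(dist[i][j], dist[i][k] + dist[k][j]). The final matrix gives, for each (i, j), the minimum total weight of any directed path from i to j (possibly empty when i = j).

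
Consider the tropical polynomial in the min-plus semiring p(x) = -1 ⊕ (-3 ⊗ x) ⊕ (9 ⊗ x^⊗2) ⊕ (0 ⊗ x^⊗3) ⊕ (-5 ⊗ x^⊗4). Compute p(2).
p(2) = -1

A tropical monomial a ⊗ x^⊗i evaluates to a + i · x. Evaluating each term at x = 2:
  Term 0 contributes -1 + 0 · 2 = -1
  Term 1 contributes -3 + 1 · 2 = -1
  Term 2 contributes 9 + 2 · 2 = 13
  Term 3 contributes 0 + 3 · 2 = 6
  Term 4 contributes -5 + 4 · 2 = 3
p(2) = ⊕ of these = min[-1, -1, 13, 6, 3] = -1.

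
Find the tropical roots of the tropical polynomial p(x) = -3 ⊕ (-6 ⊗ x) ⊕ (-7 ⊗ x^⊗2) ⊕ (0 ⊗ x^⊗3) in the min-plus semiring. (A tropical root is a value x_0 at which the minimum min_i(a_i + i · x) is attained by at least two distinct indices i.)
Roots: {-7, 1, 3}

Each tropical root is a break point of the lower envelope of the lines y = a_i + i · x (there are 4 lines, with slopes 0, 1, ..., 3). Only the lines that attain the minimum somewhere contribute to roots; other lines are dominated. Here the surviving (envelope) indices are i = 3, i = 2, i = 1, i = 0.
Intersections between consecutive envelope lines give the roots: for adjacent envelope indices i < j the intersection is x = (a_i − a_j) / (j − i). Reading off the sorted break points: {-7, 1, 3}.
Verification: at each break x_0, at least two indices attain the minimum of min_i(a_i + i · x_0).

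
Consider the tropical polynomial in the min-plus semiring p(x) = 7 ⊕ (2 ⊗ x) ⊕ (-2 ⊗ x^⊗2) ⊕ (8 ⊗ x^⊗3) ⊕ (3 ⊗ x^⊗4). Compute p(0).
p(0) = -2

A tropical monomial a ⊗ x^⊗i evaluates to a + i · x. Evaluating each term at x = 0:
  Term 0 contributes 7 + 0 · 0 = 7
  Term 1 contributes 2 + 1 · 0 = 2
  Term 2 contributes -2 + 2 · 0 = -2
  Term 3 contributes 8 + 3 · 0 = 8
  Term 4 contributes 3 + 4 · 0 = 3
p(0) = ⊕ of these = min[7, 2, -2, 8, 3] = -2.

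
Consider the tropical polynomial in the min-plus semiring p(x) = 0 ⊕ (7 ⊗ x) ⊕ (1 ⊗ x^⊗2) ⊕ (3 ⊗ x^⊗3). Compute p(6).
p(6) = 0

A tropical monomial a ⊗ x^⊗i evaluates to a + i · x. Evaluating each term at x = 6:
  Term 0 contributes 0 + 0 · 6 = 0
  Term 1 contributes 7 + 1 · 6 = 13
  Term 2 contributes 1 + 2 · 6 = 13
  Term 3 contributes 3 + 3 · 6 = 21
p(6) = ⊕ of these = min[0, 13, 13, 21] = 0.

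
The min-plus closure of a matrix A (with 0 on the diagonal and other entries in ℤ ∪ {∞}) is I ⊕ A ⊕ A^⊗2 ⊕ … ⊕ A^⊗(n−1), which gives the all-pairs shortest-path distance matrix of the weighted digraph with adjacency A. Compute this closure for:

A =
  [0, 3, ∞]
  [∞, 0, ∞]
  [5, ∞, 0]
Closure =
  [0, 3, ∞]
  [∞, 0, ∞]
  [5, 8, 0]

This is the Floyd-Warshall all-pairs shortest-path computation. For each intermediate vertex k = 0, 1, …, 2, update dist[i][j] ← min(dist[i][j], dist[i][k] + dist[k][j]). The final matrix gives, for each (i, j), the minimum total weight of any directed path from i to j (possibly empty when i = j).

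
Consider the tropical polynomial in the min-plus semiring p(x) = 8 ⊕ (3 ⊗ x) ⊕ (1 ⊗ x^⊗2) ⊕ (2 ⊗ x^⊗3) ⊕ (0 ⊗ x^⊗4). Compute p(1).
p(1) = 3

A tropical monomial a ⊗ x^⊗i evaluates to a + i · x. Evaluating each term at x = 1:
  Term 0 contributes 8 + 0 · 1 = 8
  Term 1 contributes 3 + 1 · 1 = 4
  Term 2 contributes 1 + 2 · 1 = 3
  Term 3 contributes 2 + 3 · 1 = 5
  Term 4 contributes 0 + 4 · 1 = 4
p(1) = ⊕ of these = min[8, 4, 3, 5, 4] = 3.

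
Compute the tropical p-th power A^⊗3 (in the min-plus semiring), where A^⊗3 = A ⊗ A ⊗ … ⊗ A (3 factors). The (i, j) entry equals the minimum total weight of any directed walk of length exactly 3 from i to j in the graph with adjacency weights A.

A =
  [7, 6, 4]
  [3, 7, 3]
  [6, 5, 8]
A^⊗3 =
  [12, 14, 12]
  [11, 12, 11]
  [14, 13, 12]

Each entry (A^⊗3)_ij equals the minimum over all length-3 walks i = v_0 → v_1 → … → v_3 = j of Σ_t A[v_t][v_{t+1}]. For example, for (i, j) = (0, 2) we minimise over 9 possible intermediate vertex sequences; the minimum is 12, attained along the walk 0 → 2 → 1 → 2.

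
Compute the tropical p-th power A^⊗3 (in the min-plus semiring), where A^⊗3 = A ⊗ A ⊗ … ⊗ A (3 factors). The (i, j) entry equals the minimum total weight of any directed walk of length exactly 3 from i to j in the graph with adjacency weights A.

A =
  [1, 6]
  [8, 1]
A^⊗3 =
  [3, 8]
  [10, 3]

Each entry (A^⊗3)_ij equals the minimum over all length-3 walks i = v_0 → v_1 → … → v_3 = j of Σ_t A[v_t][v_{t+1}]. For example, for (i, j) = (0, 1) we minimise over 4 possible intermediate vertex sequences; the minimum is 8, attained along the walk 0 → 0 → 0 → 1.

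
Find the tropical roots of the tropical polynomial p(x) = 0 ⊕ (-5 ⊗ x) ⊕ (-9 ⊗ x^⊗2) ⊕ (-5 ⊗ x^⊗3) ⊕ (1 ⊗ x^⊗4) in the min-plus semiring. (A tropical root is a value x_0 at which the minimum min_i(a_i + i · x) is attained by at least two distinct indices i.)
Roots: {-6, -4, 4, 5}

Each tropical root is a break point of the lower envelope of the lines y = a_i + i · x (there are 5 lines, with slopes 0, 1, ..., 4). Only the lines that attain the minimum somewhere contribute to roots; other lines are dominated. Here the surviving (envelope) indices are i = 4, i = 3, i = 2, i = 1, i = 0.
Intersections between consecutive envelope lines give the roots: for adjacent envelope indices i < j the intersection is x = (a_i − a_j) / (j − i). Reading off the sorted break points: {-6, -4, 4, 5}.
Verification: at each break x_0, at least two indices attain the minimum of min_i(a_i + i · x_0).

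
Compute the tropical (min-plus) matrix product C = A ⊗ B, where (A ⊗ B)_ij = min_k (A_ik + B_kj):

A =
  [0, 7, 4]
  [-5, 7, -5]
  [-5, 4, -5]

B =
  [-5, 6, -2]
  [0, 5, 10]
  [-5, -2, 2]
A ⊗ B =
  [-5, 2, -2]
  [-10, -7, -7]
  [-10, -7, -7]

Apply the min-plus product entry-by-entry:
  C[0][0] = min over k of (A[0][0] + B[0][0] = 0 + -5 = -5, A[0][1] + B[1][0] = 7 + 0 = 7, A[0][2] + B[2][0] = 4 + -5 = -1) = -5 (attained at k = 0)
  C[0][1] = min over k of (A[0][0] + B[0][1] = 0 + 6 = 6, A[0][1] + B[1][1] = 7 + 5 = 12, A[0][2] + B[2][1] = 4 + -2 = 2) = 2 (attained at k = 2)
  C[0][2] = min over k of (A[0][0] + B[0][2] = 0 + -2 = -2, A[0][1] + B[1][2] = 7 + 10 = 17, A[0][2] + B[2][2] = 4 + 2 = 6) = -2 (attained at k = 0)
  C[1][0] = min over k of (A[1][0] + B[0][0] = -5 + -5 = -10, A[1][1] + B[1][0] = 7 + 0 = 7, A[1][2] + B[2][0] = -5 + -5 = -10) = -10 (attained at k = 0)
  C[1][1] = min over k of (A[1][0] + B[0][1] = -5 + 6 = 1, A[1][1] + B[1][1] = 7 + 5 = 12, A[1][2] + B[2][1] = -5 + -2 = -7) = -7 (attained at k = 2)
  C[1][2] = min over k of (A[1][0] + B[0][2] = -5 + -2 = -7, A[1][1] + B[1][2] = 7 + 10 = 17, A[1][2] + B[2][2] = -5 + 2 = -3) = -7 (attained at k = 0)
  C[2][0] = min over k of (A[2][0] + B[0][0] = -5 + -5 = -10, A[2][1] + B[1][0] = 4 + 0 = 4, A[2][2] + B[2][0] = -5 + -5 = -10) = -10 (attained at k = 0)
  C[2][1] = min over k of (A[2][0] + B[0][1] = -5 + 6 = 1, A[2][1] + B[1][1] = 4 + 5 = 9, A[2][2] + B[2][1] = -5 + -2 = -7) = -7 (attained at k = 2)
  C[2][2] = min over k of (A[2][0] + B[0][2] = -5 + -2 = -7, A[2][1] + B[1][2] = 4 + 10 = 14, A[2][2] + B[2][2] = -5 + 2 = -3) = -7 (attained at k = 0)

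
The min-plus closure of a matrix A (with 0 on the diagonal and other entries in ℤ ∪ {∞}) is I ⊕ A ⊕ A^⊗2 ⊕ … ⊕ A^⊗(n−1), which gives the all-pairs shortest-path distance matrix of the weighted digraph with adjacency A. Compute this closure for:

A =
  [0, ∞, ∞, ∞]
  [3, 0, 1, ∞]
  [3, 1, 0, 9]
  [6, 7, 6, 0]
Closure =
  [0, ∞, ∞, ∞]
  [3, 0, 1, 10]
  [3, 1, 0, 9]
  [6, 7, 6, 0]

This is the Floyd-Warshall all-pairs shortest-path computation. For each intermediate vertex k = 0, 1, …, 3, update dist[i][j] ← min(dist[i][j], dist[i][k] + dist[k][j]). The final matrix gives, for each (i, j), the minimum total weight of any directed path from i to j (possibly empty when i = j).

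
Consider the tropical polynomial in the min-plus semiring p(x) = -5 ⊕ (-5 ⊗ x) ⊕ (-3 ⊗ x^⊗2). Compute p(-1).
p(-1) = -6

A tropical monomial a ⊗ x^⊗i evaluates to a + i · x. Evaluating each term at x = -1:
  Term 0 contributes -5 + 0 · -1 = -5
  Term 1 contributes -5 + 1 · -1 = -6
  Term 2 contributes -3 + 2 · -1 = -5
p(-1) = ⊕ of these = min[-5, -6, -5] = -6.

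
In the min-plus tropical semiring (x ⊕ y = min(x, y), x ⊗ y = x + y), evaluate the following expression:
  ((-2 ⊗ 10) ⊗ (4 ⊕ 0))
((-2 ⊗ 10) ⊗ (4 ⊕ 0)) = 8

Expand innermost to outermost. Recall ⊕ takes the minimum of its arguments and ⊗ takes their sum. Working out the expression ((-2 ⊗ 10) ⊗ (4 ⊕ 0)) gives 8.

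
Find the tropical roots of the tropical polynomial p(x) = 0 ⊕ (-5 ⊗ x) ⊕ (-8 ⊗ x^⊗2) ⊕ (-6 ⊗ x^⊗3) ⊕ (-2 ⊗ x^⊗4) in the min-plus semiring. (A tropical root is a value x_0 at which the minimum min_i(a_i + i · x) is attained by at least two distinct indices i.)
Roots: {-4, -2, 3, 5}

Each tropical root is a break point of the lower envelope of the lines y = a_i + i · x (there are 5 lines, with slopes 0, 1, ..., 4). Only the lines that attain the minimum somewhere contribute to roots; other lines are dominated. Here the surviving (envelope) indices are i = 4, i = 3, i = 2, i = 1, i = 0.
Intersections between consecutive envelope lines give the roots: for adjacent envelope indices i < j the intersection is x = (a_i − a_j) / (j − i). Reading off the sorted break points: {-4, -2, 3, 5}.
Verification: at each break x_0, at least two indices attain the minimum of min_i(a_i + i · x_0).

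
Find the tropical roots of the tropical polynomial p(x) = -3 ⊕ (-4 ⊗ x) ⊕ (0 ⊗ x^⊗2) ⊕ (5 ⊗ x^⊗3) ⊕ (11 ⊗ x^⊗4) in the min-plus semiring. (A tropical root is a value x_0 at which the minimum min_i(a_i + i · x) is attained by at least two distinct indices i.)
Roots: {-6, -5, -4, 1}

Each tropical root is a break point of the lower envelope of the lines y = a_i + i · x (there are 5 lines, with slopes 0, 1, ..., 4). Only the lines that attain the minimum somewhere contribute to roots; other lines are dominated. Here the surviving (envelope) indices are i = 4, i = 3, i = 2, i = 1, i = 0.
Intersections between consecutive envelope lines give the roots: for adjacent envelope indices i < j the intersection is x = (a_i − a_j) / (j − i). Reading off the sorted break points: {-6, -5, -4, 1}.
Verification: at each break x_0, at least two indices attain the minimum of min_i(a_i + i · x_0).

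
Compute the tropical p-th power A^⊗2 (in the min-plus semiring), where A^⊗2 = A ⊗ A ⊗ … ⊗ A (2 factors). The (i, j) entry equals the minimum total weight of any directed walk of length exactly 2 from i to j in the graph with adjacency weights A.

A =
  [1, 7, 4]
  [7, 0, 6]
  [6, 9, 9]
A^⊗2 =
  [2, 7, 5]
  [7, 0, 6]
  [7, 9, 10]

Each entry (A^⊗2)_ij equals the minimum over all length-2 walks i = v_0 → v_1 → … → v_2 = j of Σ_t A[v_t][v_{t+1}]. For example, for (i, j) = (0, 2) we minimise over 3 possible intermediate vertex sequences; the minimum is 5, attained along the walk 0 → 0 → 2.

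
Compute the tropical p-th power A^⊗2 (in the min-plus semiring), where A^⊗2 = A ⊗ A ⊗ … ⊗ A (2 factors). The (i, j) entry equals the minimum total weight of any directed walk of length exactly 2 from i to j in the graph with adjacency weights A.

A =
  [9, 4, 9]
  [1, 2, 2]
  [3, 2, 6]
A^⊗2 =
  [5, 6, 6]
  [3, 4, 4]
  [3, 4, 4]

Each entry (A^⊗2)_ij equals the minimum over all length-2 walks i = v_0 → v_1 → … → v_2 = j of Σ_t A[v_t][v_{t+1}]. For example, for (i, j) = (0, 2) we minimise over 3 possible intermediate vertex sequences; the minimum is 6, attained along the walk 0 → 1 → 2.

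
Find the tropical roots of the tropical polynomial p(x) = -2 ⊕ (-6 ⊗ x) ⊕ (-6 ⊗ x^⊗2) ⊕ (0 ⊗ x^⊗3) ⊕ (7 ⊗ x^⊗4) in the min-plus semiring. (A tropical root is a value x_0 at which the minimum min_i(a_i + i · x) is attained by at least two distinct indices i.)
Roots: {-7, -6, 0, 4}

Each tropical root is a break point of the lower envelope of the lines y = a_i + i · x (there are 5 lines, with slopes 0, 1, ..., 4). Only the lines that attain the minimum somewhere contribute to roots; other lines are dominated. Here the surviving (envelope) indices are i = 4, i = 3, i = 2, i = 1, i = 0.
Intersections between consecutive envelope lines give the roots: for adjacent envelope indices i < j the intersection is x = (a_i − a_j) / (j − i). Reading off the sorted break points: {-7, -6, 0, 4}.
Verification: at each break x_0, at least two indices attain the minimum of min_i(a_i + i · x_0).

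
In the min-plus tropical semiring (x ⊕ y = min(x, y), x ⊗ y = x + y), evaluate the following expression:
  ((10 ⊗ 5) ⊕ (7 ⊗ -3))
((10 ⊗ 5) ⊕ (7 ⊗ -3)) = 4

Expand innermost to outermost. Recall ⊕ takes the minimum of its arguments and ⊗ takes their sum. Working out the expression ((10 ⊗ 5) ⊕ (7 ⊗ -3)) gives 4.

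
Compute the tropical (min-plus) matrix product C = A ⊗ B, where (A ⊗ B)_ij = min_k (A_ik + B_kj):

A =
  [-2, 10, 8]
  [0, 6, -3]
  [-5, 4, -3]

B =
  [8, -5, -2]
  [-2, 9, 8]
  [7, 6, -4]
A ⊗ B =
  [6, -7, -4]
  [4, -5, -7]
  [2, -10, -7]

Apply the min-plus product entry-by-entry:
  C[0][0] = min over k of (A[0][0] + B[0][0] = -2 + 8 = 6, A[0][1] + B[1][0] = 10 + -2 = 8, A[0][2] + B[2][0] = 8 + 7 = 15) = 6 (attained at k = 0)
  C[0][1] = min over k of (A[0][0] + B[0][1] = -2 + -5 = -7, A[0][1] + B[1][1] = 10 + 9 = 19, A[0][2] + B[2][1] = 8 + 6 = 14) = -7 (attained at k = 0)
  C[0][2] = min over k of (A[0][0] + B[0][2] = -2 + -2 = -4, A[0][1] + B[1][2] = 10 + 8 = 18, A[0][2] + B[2][2] = 8 + -4 = 4) = -4 (attained at k = 0)
  C[1][0] = min over k of (A[1][0] + B[0][0] = 0 + 8 = 8, A[1][1] + B[1][0] = 6 + -2 = 4, A[1][2] + B[2][0] = -3 + 7 = 4) = 4 (attained at k = 1)
  C[1][1] = min over k of (A[1][0] + B[0][1] = 0 + -5 = -5, A[1][1] + B[1][1] = 6 + 9 = 15, A[1][2] + B[2][1] = -3 + 6 = 3) = -5 (attained at k = 0)
  C[1][2] = min over k of (A[1][0] + B[0][2] = 0 + -2 = -2, A[1][1] + B[1][2] = 6 + 8 = 14, A[1][2] + B[2][2] = -3 + -4 = -7) = -7 (attained at k = 2)
  C[2][0] = min over k of (A[2][0] + B[0][0] = -5 + 8 = 3, A[2][1] + B[1][0] = 4 + -2 = 2, A[2][2] + B[2][0] = -3 + 7 = 4) = 2 (attained at k = 1)
  C[2][1] = min over k of (A[2][0] + B[0][1] = -5 + -5 = -10, A[2][1] + B[1][1] = 4 + 9 = 13, A[2][2] + B[2][1] = -3 + 6 = 3) = -10 (attained at k = 0)
  C[2][2] = min over k of (A[2][0] + B[0][2] = -5 + -2 = -7, A[2][1] + B[1][2] = 4 + 8 = 12, A[2][2] + B[2][2] = -3 + -4 = -7) = -7 (attained at k = 0)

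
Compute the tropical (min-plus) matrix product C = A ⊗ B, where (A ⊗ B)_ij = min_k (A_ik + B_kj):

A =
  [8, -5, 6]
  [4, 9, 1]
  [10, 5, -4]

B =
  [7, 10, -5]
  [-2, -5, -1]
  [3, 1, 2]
A ⊗ B =
  [-7, -10, -6]
  [4, 2, -1]
  [-1, -3, -2]

Apply the min-plus product entry-by-entry:
  C[0][0] = min over k of (A[0][0] + B[0][0] = 8 + 7 = 15, A[0][1] + B[1][0] = -5 + -2 = -7, A[0][2] + B[2][0] = 6 + 3 = 9) = -7 (attained at k = 1)
  C[0][1] = min over k of (A[0][0] + B[0][1] = 8 + 10 = 18, A[0][1] + B[1][1] = -5 + -5 = -10, A[0][2] + B[2][1] = 6 + 1 = 7) = -10 (attained at k = 1)
  C[0][2] = min over k of (A[0][0] + B[0][2] = 8 + -5 = 3, A[0][1] + B[1][2] = -5 + -1 = -6, A[0][2] + B[2][2] = 6 + 2 = 8) = -6 (attained at k = 1)
  C[1][0] = min over k of (A[1][0] + B[0][0] = 4 + 7 = 11, A[1][1] + B[1][0] = 9 + -2 = 7, A[1][2] + B[2][0] = 1 + 3 = 4) = 4 (attained at k = 2)
  C[1][1] = min over k of (A[1][0] + B[0][1] = 4 + 10 = 14, A[1][1] + B[1][1] = 9 + -5 = 4, A[1][2] + B[2][1] = 1 + 1 = 2) = 2 (attained at k = 2)
  C[1][2] = min over k of (A[1][0] + B[0][2] = 4 + -5 = -1, A[1][1] + B[1][2] = 9 + -1 = 8, A[1][2] + B[2][2] = 1 + 2 = 3) = -1 (attained at k = 0)
  C[2][0] = min over k of (A[2][0] + B[0][0] = 10 + 7 = 17, A[2][1] + B[1][0] = 5 + -2 = 3, A[2][2] + B[2][0] = -4 + 3 = -1) = -1 (attained at k = 2)
  C[2][1] = min over k of (A[2][0] + B[0][1] = 10 + 10 = 20, A[2][1] + B[1][1] = 5 + -5 = 0, A[2][2] + B[2][1] = -4 + 1 = -3) = -3 (attained at k = 2)
  C[2][2] = min over k of (A[2][0] + B[0][2] = 10 + -5 = 5, A[2][1] + B[1][2] = 5 + -1 = 4, A[2][2] + B[2][2] = -4 + 2 = -2) = -2 (attained at k = 2)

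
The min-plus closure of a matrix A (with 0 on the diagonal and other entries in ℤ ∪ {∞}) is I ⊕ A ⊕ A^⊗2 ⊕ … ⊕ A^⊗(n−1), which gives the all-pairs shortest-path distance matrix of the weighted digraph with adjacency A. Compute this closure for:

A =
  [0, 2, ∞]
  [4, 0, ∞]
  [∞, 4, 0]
Closure =
  [0, 2, ∞]
  [4, 0, ∞]
  [8, 4, 0]

This is the Floyd-Warshall all-pairs shortest-path computation. For each intermediate vertex k = 0, 1, …, 2, update dist[i][j] ← min(dist[i][j], dist[i][k] + dist[k][j]). The final matrix gives, for each (i, j), the minimum total weight of any directed path from i to j (possibly empty when i = j).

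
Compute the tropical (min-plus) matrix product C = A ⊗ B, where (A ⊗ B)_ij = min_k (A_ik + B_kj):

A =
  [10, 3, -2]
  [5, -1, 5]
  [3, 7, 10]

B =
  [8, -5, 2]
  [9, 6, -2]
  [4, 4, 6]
A ⊗ B =
  [2, 2, 1]
  [8, 0, -3]
  [11, -2, 5]

Apply the min-plus product entry-by-entry:
  C[0][0] = min over k of (A[0][0] + B[0][0] = 10 + 8 = 18, A[0][1] + B[1][0] = 3 + 9 = 12, A[0][2] + B[2][0] = -2 + 4 = 2) = 2 (attained at k = 2)
  C[0][1] = min over k of (A[0][0] + B[0][1] = 10 + -5 = 5, A[0][1] + B[1][1] = 3 + 6 = 9, A[0][2] + B[2][1] = -2 + 4 = 2) = 2 (attained at k = 2)
  C[0][2] = min over k of (A[0][0] + B[0][2] = 10 + 2 = 12, A[0][1] + B[1][2] = 3 + -2 = 1, A[0][2] + B[2][2] = -2 + 6 = 4) = 1 (attained at k = 1)
  C[1][0] = min over k of (A[1][0] + B[0][0] = 5 + 8 = 13, A[1][1] + B[1][0] = -1 + 9 = 8, A[1][2] + B[2][0] = 5 + 4 = 9) = 8 (attained at k = 1)
  C[1][1] = min over k of (A[1][0] + B[0][1] = 5 + -5 = 0, A[1][1] + B[1][1] = -1 + 6 = 5, A[1][2] + B[2][1] = 5 + 4 = 9) = 0 (attained at k = 0)
  C[1][2] = min over k of (A[1][0] + B[0][2] = 5 + 2 = 7, A[1][1] + B[1][2] = -1 + -2 = -3, A[1][2] + B[2][2] = 5 + 6 = 11) = -3 (attained at k = 1)
  C[2][0] = min over k of (A[2][0] + B[0][0] = 3 + 8 = 11, A[2][1] + B[1][0] = 7 + 9 = 16, A[2][2] + B[2][0] = 10 + 4 = 14) = 11 (attained at k = 0)
  C[2][1] = min over k of (A[2][0] + B[0][1] = 3 + -5 = -2, A[2][1] + B[1][1] = 7 + 6 = 13, A[2][2] + B[2][1] = 10 + 4 = 14) = -2 (attained at k = 0)
  C[2][2] = min over k of (A[2][0] + B[0][2] = 3 + 2 = 5, A[2][1] + B[1][2] = 7 + -2 = 5, A[2][2] + B[2][2] = 10 + 6 = 16) = 5 (attained at k = 0)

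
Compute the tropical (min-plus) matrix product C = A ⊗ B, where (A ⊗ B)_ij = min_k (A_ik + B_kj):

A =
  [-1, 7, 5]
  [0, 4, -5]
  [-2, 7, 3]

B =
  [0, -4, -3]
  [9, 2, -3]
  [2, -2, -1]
A ⊗ B =
  [-1, -5, -4]
  [-3, -7, -6]
  [-2, -6, -5]

Apply the min-plus product entry-by-entry:
  C[0][0] = min over k of (A[0][0] + B[0][0] = -1 + 0 = -1, A[0][1] + B[1][0] = 7 + 9 = 16, A[0][2] + B[2][0] = 5 + 2 = 7) = -1 (attained at k = 0)
  C[0][1] = min over k of (A[0][0] + B[0][1] = -1 + -4 = -5, A[0][1] + B[1][1] = 7 + 2 = 9, A[0][2] + B[2][1] = 5 + -2 = 3) = -5 (attained at k = 0)
  C[0][2] = min over k of (A[0][0] + B[0][2] = -1 + -3 = -4, A[0][1] + B[1][2] = 7 + -3 = 4, A[0][2] + B[2][2] = 5 + -1 = 4) = -4 (attained at k = 0)
  C[1][0] = min over k of (A[1][0] + B[0][0] = 0 + 0 = 0, A[1][1] + B[1][0] = 4 + 9 = 13, A[1][2] + B[2][0] = -5 + 2 = -3) = -3 (attained at k = 2)
  C[1][1] = min over k of (A[1][0] + B[0][1] = 0 + -4 = -4, A[1][1] + B[1][1] = 4 + 2 = 6, A[1][2] + B[2][1] = -5 + -2 = -7) = -7 (attained at k = 2)
  C[1][2] = min over k of (A[1][0] + B[0][2] = 0 + -3 = -3, A[1][1] + B[1][2] = 4 + -3 = 1, A[1][2] + B[2][2] = -5 + -1 = -6) = -6 (attained at k = 2)
  C[2][0] = min over k of (A[2][0] + B[0][0] = -2 + 0 = -2, A[2][1] + B[1][0] = 7 + 9 = 16, A[2][2] + B[2][0] = 3 + 2 = 5) = -2 (attained at k = 0)
  C[2][1] = min over k of (A[2][0] + B[0][1] = -2 + -4 = -6, A[2][1] + B[1][1] = 7 + 2 = 9, A[2][2] + B[2][1] = 3 + -2 = 1) = -6 (attained at k = 0)
  C[2][2] = min over k of (A[2][0] + B[0][2] = -2 + -3 = -5, A[2][1] + B[1][2] = 7 + -3 = 4, A[2][2] + B[2][2] = 3 + -1 = 2) = -5 (attained at k = 0)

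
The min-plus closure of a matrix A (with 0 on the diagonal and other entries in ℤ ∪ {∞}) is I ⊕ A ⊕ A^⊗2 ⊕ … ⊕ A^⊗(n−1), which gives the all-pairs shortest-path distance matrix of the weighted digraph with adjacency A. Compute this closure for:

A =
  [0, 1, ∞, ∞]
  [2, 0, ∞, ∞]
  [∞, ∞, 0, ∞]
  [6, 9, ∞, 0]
Closure =
  [0, 1, ∞, ∞]
  [2, 0, ∞, ∞]
  [∞, ∞, 0, ∞]
  [6, 7, ∞, 0]

This is the Floyd-Warshall all-pairs shortest-path computation. For each intermediate vertex k = 0, 1, …, 3, update dist[i][j] ← min(dist[i][j], dist[i][k] + dist[k][j]). The final matrix gives, for each (i, j), the minimum total weight of any directed path from i to j (possibly empty when i = j).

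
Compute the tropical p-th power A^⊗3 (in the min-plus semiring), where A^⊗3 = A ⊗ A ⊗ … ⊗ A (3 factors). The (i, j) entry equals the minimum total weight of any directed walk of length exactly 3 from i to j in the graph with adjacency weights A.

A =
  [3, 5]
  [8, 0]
A^⊗3 =
  [9, 5]
  [8, 0]

Each entry (A^⊗3)_ij equals the minimum over all length-3 walks i = v_0 → v_1 → … → v_3 = j of Σ_t A[v_t][v_{t+1}]. For example, for (i, j) = (0, 1) we minimise over 4 possible intermediate vertex sequences; the minimum is 5, attained along the walk 0 → 1 → 1 → 1.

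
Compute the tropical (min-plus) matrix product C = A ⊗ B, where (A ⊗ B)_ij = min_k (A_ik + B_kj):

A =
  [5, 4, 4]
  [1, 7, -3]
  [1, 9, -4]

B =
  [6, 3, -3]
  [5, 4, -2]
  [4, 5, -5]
A ⊗ B =
  [8, 8, -1]
  [1, 2, -8]
  [0, 1, -9]

Apply the min-plus product entry-by-entry:
  C[0][0] = min over k of (A[0][0] + B[0][0] = 5 + 6 = 11, A[0][1] + B[1][0] = 4 + 5 = 9, A[0][2] + B[2][0] = 4 + 4 = 8) = 8 (attained at k = 2)
  C[0][1] = min over k of (A[0][0] + B[0][1] = 5 + 3 = 8, A[0][1] + B[1][1] = 4 + 4 = 8, A[0][2] + B[2][1] = 4 + 5 = 9) = 8 (attained at k = 0)
  C[0][2] = min over k of (A[0][0] + B[0][2] = 5 + -3 = 2, A[0][1] + B[1][2] = 4 + -2 = 2, A[0][2] + B[2][2] = 4 + -5 = -1) = -1 (attained at k = 2)
  C[1][0] = min over k of (A[1][0] + B[0][0] = 1 + 6 = 7, A[1][1] + B[1][0] = 7 + 5 = 12, A[1][2] + B[2][0] = -3 + 4 = 1) = 1 (attained at k = 2)
  C[1][1] = min over k of (A[1][0] + B[0][1] = 1 + 3 = 4, A[1][1] + B[1][1] = 7 + 4 = 11, A[1][2] + B[2][1] = -3 + 5 = 2) = 2 (attained at k = 2)
  C[1][2] = min over k of (A[1][0] + B[0][2] = 1 + -3 = -2, A[1][1] + B[1][2] = 7 + -2 = 5, A[1][2] + B[2][2] = -3 + -5 = -8) = -8 (attained at k = 2)
  C[2][0] = min over k of (A[2][0] + B[0][0] = 1 + 6 = 7, A[2][1] + B[1][0] = 9 + 5 = 14, A[2][2] + B[2][0] = -4 + 4 = 0) = 0 (attained at k = 2)
  C[2][1] = min over k of (A[2][0] + B[0][1] = 1 + 3 = 4, A[2][1] + B[1][1] = 9 + 4 = 13, A[2][2] + B[2][1] = -4 + 5 = 1) = 1 (attained at k = 2)
  C[2][2] = min over k of (A[2][0] + B[0][2] = 1 + -3 = -2, A[2][1] + B[1][2] = 9 + -2 = 7, A[2][2] + B[2][2] = -4 + -5 = -9) = -9 (attained at k = 2)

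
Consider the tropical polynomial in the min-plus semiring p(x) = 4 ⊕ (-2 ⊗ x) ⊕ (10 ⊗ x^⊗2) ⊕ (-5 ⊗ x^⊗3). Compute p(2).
p(2) = 0

A tropical monomial a ⊗ x^⊗i evaluates to a + i · x. Evaluating each term at x = 2:
  Term 0 contributes 4 + 0 · 2 = 4
  Term 1 contributes -2 + 1 · 2 = 0
  Term 2 contributes 10 + 2 · 2 = 14
  Term 3 contributes -5 + 3 · 2 = 1
p(2) = ⊕ of these = min[4, 0, 14, 1] = 0.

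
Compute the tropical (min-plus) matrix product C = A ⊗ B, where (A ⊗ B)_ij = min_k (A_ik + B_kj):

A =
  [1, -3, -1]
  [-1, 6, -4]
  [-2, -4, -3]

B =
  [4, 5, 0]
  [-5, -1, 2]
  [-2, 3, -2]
A ⊗ B =
  [-8, -4, -3]
  [-6, -1, -6]
  [-9, -5, -5]

Apply the min-plus product entry-by-entry:
  C[0][0] = min over k of (A[0][0] + B[0][0] = 1 + 4 = 5, A[0][1] + B[1][0] = -3 + -5 = -8, A[0][2] + B[2][0] = -1 + -2 = -3) = -8 (attained at k = 1)
  C[0][1] = min over k of (A[0][0] + B[0][1] = 1 + 5 = 6, A[0][1] + B[1][1] = -3 + -1 = -4, A[0][2] + B[2][1] = -1 + 3 = 2) = -4 (attained at k = 1)
  C[0][2] = min over k of (A[0][0] + B[0][2] = 1 + 0 = 1, A[0][1] + B[1][2] = -3 + 2 = -1, A[0][2] + B[2][2] = -1 + -2 = -3) = -3 (attained at k = 2)
  C[1][0] = min over k of (A[1][0] + B[0][0] = -1 + 4 = 3, A[1][1] + B[1][0] = 6 + -5 = 1, A[1][2] + B[2][0] = -4 + -2 = -6) = -6 (attained at k = 2)
  C[1][1] = min over k of (A[1][0] + B[0][1] = -1 + 5 = 4, A[1][1] + B[1][1] = 6 + -1 = 5, A[1][2] + B[2][1] = -4 + 3 = -1) = -1 (attained at k = 2)
  C[1][2] = min over k of (A[1][0] + B[0][2] = -1 + 0 = -1, A[1][1] + B[1][2] = 6 + 2 = 8, A[1][2] + B[2][2] = -4 + -2 = -6) = -6 (attained at k = 2)
  C[2][0] = min over k of (A[2][0] + B[0][0] = -2 + 4 = 2, A[2][1] + B[1][0] = -4 + -5 = -9, A[2][2] + B[2][0] = -3 + -2 = -5) = -9 (attained at k = 1)
  C[2][1] = min over k of (A[2][0] + B[0][1] = -2 + 5 = 3, A[2][1] + B[1][1] = -4 + -1 = -5, A[2][2] + B[2][1] = -3 + 3 = 0) = -5 (attained at k = 1)
  C[2][2] = min over k of (A[2][0] + B[0][2] = -2 + 0 = -2, A[2][1] + B[1][2] = -4 + 2 = -2, A[2][2] + B[2][2] = -3 + -2 = -5) = -5 (attained at k = 2)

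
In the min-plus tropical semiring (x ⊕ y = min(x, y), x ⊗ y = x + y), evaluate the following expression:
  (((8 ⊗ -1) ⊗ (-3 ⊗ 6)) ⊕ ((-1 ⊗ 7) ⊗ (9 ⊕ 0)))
(((8 ⊗ -1) ⊗ (-3 ⊗ 6)) ⊕ ((-1 ⊗ 7) ⊗ (9 ⊕ 0))) = 6

Expand innermost to outermost. Recall ⊕ takes the minimum of its arguments and ⊗ takes their sum. Working out the expression (((8 ⊗ -1) ⊗ (-3 ⊗ 6)) ⊕ ((-1 ⊗ 7) ⊗ (9 ⊕ 0))) gives 6.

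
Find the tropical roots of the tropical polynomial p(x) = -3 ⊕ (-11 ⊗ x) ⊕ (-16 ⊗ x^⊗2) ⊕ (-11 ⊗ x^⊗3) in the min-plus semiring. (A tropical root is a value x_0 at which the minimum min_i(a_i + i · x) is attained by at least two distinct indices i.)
Roots: {-5, 5, 8}

Each tropical root is a break point of the lower envelope of the lines y = a_i + i · x (there are 4 lines, with slopes 0, 1, ..., 3). Only the lines that attain the minimum somewhere contribute to roots; other lines are dominated. Here the surviving (envelope) indices are i = 3, i = 2, i = 1, i = 0.
Intersections between consecutive envelope lines give the roots: for adjacent envelope indices i < j the intersection is x = (a_i − a_j) / (j − i). Reading off the sorted break points: {-5, 5, 8}.
Verification: at each break x_0, at least two indices attain the minimum of min_i(a_i + i · x_0).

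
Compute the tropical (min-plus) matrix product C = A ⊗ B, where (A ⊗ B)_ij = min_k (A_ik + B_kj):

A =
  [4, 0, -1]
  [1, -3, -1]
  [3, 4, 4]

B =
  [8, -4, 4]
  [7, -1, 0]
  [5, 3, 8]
A ⊗ B =
  [4, -1, 0]
  [4, -4, -3]
  [9, -1, 4]

Apply the min-plus product entry-by-entry:
  C[0][0] = min over k of (A[0][0] + B[0][0] = 4 + 8 = 12, A[0][1] + B[1][0] = 0 + 7 = 7, A[0][2] + B[2][0] = -1 + 5 = 4) = 4 (attained at k = 2)
  C[0][1] = min over k of (A[0][0] + B[0][1] = 4 + -4 = 0, A[0][1] + B[1][1] = 0 + -1 = -1, A[0][2] + B[2][1] = -1 + 3 = 2) = -1 (attained at k = 1)
  C[0][2] = min over k of (A[0][0] + B[0][2] = 4 + 4 = 8, A[0][1] + B[1][2] = 0 + 0 = 0, A[0][2] + B[2][2] = -1 + 8 = 7) = 0 (attained at k = 1)
  C[1][0] = min over k of (A[1][0] + B[0][0] = 1 + 8 = 9, A[1][1] + B[1][0] = -3 + 7 = 4, A[1][2] + B[2][0] = -1 + 5 = 4) = 4 (attained at k = 1)
  C[1][1] = min over k of (A[1][0] + B[0][1] = 1 + -4 = -3, A[1][1] + B[1][1] = -3 + -1 = -4, A[1][2] + B[2][1] = -1 + 3 = 2) = -4 (attained at k = 1)
  C[1][2] = min over k of (A[1][0] + B[0][2] = 1 + 4 = 5, A[1][1] + B[1][2] = -3 + 0 = -3, A[1][2] + B[2][2] = -1 + 8 = 7) = -3 (attained at k = 1)
  C[2][0] = min over k of (A[2][0] + B[0][0] = 3 + 8 = 11, A[2][1] + B[1][0] = 4 + 7 = 11, A[2][2] + B[2][0] = 4 + 5 = 9) = 9 (attained at k = 2)
  C[2][1] = min over k of (A[2][0] + B[0][1] = 3 + -4 = -1, A[2][1] + B[1][1] = 4 + -1 = 3, A[2][2] + B[2][1] = 4 + 3 = 7) = -1 (attained at k = 0)
  C[2][2] = min over k of (A[2][0] + B[0][2] = 3 + 4 = 7, A[2][1] + B[1][2] = 4 + 0 = 4, A[2][2] + B[2][2] = 4 + 8 = 12) = 4 (attained at k = 1)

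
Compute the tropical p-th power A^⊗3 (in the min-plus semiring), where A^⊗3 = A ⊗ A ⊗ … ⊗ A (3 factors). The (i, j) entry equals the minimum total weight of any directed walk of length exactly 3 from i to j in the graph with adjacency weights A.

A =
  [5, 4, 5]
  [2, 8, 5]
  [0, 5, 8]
A^⊗3 =
  [9, 9, 10]
  [7, 9, 10]
  [5, 9, 9]

Each entry (A^⊗3)_ij equals the minimum over all length-3 walks i = v_0 → v_1 → … → v_3 = j of Σ_t A[v_t][v_{t+1}]. For example, for (i, j) = (0, 2) we minimise over 9 possible intermediate vertex sequences; the minimum is 10, attained along the walk 0 → 2 → 0 → 2.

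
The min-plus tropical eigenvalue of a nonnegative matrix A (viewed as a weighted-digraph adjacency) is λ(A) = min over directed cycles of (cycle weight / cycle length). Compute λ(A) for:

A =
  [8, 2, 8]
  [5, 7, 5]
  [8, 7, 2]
λ(A) = 2

Enumerate directed cycles and compute their means (weight / length). Sample:
  cycle 0 → 0: weight = 8, length = 1, mean = 8/1 ≈ 8.000
  cycle 1 → 1: weight = 7, length = 1, mean = 7/1 ≈ 7.000
  cycle 2 → 2: weight = 2, length = 1, mean = 2/1 ≈ 2.000
  cycle 0 → 1 → 0: weight = 7, length = 2, mean = 7/2 ≈ 3.500
  cycle 0 → 2 → 0: weight = 16, length = 2, mean = 16/2 ≈ 8.000
  cycle 1 → 0 → 1: weight = 7, length = 2, mean = 7/2 ≈ 3.500
Minimum mean = 2.000, attained e.g. along the cycle 2 → 2 with weight 2 and length 1. So λ(A) = 2/1 = 2.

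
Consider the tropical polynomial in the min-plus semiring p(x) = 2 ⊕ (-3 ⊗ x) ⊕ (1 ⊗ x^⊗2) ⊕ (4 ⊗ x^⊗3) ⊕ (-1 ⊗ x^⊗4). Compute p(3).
p(3) = 0

A tropical monomial a ⊗ x^⊗i evaluates to a + i · x. Evaluating each term at x = 3:
  Term 0 contributes 2 + 0 · 3 = 2
  Term 1 contributes -3 + 1 · 3 = 0
  Term 2 contributes 1 + 2 · 3 = 7
  Term 3 contributes 4 + 3 · 3 = 13
  Term 4 contributes -1 + 4 · 3 = 11
p(3) = ⊕ of these = min[2, 0, 7, 13, 11] = 0.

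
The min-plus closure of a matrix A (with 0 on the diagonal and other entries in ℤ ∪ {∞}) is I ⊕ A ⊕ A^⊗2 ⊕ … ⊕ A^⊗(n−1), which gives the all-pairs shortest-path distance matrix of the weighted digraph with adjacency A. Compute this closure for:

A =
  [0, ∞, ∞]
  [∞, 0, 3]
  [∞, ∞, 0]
Closure =
  [0, ∞, ∞]
  [∞, 0, 3]
  [∞, ∞, 0]

This is the Floyd-Warshall all-pairs shortest-path computation. For each intermediate vertex k = 0, 1, …, 2, update dist[i][j] ← min(dist[i][j], dist[i][k] + dist[k][j]). The final matrix gives, for each (i, j), the minimum total weight of any directed path from i to j (possibly empty when i = j).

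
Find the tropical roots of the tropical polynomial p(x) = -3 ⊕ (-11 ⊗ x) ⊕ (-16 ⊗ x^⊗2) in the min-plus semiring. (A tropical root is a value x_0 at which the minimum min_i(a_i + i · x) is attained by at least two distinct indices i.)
Roots: {5, 8}

Each tropical root is a break point of the lower envelope of the lines y = a_i + i · x (there are 3 lines, with slopes 0, 1, ..., 2). Only the lines that attain the minimum somewhere contribute to roots; other lines are dominated. Here the surviving (envelope) indices are i = 2, i = 1, i = 0.
Intersections between consecutive envelope lines give the roots: for adjacent envelope indices i < j the intersection is x = (a_i − a_j) / (j − i). Reading off the sorted break points: {5, 8}.
Verification: at each break x_0, at least two indices attain the minimum of min_i(a_i + i · x_0).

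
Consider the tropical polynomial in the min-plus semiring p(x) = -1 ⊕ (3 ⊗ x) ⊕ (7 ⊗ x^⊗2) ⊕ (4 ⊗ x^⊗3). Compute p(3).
p(3) = -1

A tropical monomial a ⊗ x^⊗i evaluates to a + i · x. Evaluating each term at x = 3:
  Term 0 contributes -1 + 0 · 3 = -1
  Term 1 contributes 3 + 1 · 3 = 6
  Term 2 contributes 7 + 2 · 3 = 13
  Term 3 contributes 4 + 3 · 3 = 13
p(3) = ⊕ of these = min[-1, 6, 13, 13] = -1.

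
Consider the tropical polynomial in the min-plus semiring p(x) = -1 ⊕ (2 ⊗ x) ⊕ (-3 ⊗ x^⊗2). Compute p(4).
p(4) = -1

A tropical monomial a ⊗ x^⊗i evaluates to a + i · x. Evaluating each term at x = 4:
  Term 0 contributes -1 + 0 · 4 = -1
  Term 1 contributes 2 + 1 · 4 = 6
  Term 2 contributes -3 + 2 · 4 = 5
p(4) = ⊕ of these = min[-1, 6, 5] = -1.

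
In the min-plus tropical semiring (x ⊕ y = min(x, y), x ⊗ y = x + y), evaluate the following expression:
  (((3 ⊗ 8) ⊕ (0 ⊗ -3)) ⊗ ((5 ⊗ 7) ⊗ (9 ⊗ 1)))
(((3 ⊗ 8) ⊕ (0 ⊗ -3)) ⊗ ((5 ⊗ 7) ⊗ (9 ⊗ 1))) = 19

Expand innermost to outermost. Recall ⊕ takes the minimum of its arguments and ⊗ takes their sum. Working out the expression (((3 ⊗ 8) ⊕ (0 ⊗ -3)) ⊗ ((5 ⊗ 7) ⊗ (9 ⊗ 1))) gives 19.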